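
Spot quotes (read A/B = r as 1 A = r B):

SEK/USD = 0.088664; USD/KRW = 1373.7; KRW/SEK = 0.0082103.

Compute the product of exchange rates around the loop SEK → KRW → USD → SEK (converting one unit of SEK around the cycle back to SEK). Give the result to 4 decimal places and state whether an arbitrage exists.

1.0000 (no arbitrage)

Around SEK → KRW → USD → SEK: 1 ÷ 0.0082103 ÷ 1373.7 ÷ 0.088664 = 1.000004
Product ≈ 1 (deviation 0.000%, within rounding noise).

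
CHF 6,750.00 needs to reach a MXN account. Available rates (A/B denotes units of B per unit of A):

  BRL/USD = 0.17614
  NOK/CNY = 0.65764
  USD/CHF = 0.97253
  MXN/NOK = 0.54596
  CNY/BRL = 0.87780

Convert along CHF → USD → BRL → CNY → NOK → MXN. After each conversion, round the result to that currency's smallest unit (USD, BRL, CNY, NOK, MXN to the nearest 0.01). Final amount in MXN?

CHF 6,750.00 ÷ 0.97253 = USD 6,940.66
USD 6,940.66 ÷ 0.17614 = BRL 39,404.22
BRL 39,404.22 ÷ 0.87780 = CNY 44,889.75
CNY 44,889.75 ÷ 0.65764 = NOK 68,258.85
NOK 68,258.85 ÷ 0.54596 = MXN 125,025.37

MXN 125,025.37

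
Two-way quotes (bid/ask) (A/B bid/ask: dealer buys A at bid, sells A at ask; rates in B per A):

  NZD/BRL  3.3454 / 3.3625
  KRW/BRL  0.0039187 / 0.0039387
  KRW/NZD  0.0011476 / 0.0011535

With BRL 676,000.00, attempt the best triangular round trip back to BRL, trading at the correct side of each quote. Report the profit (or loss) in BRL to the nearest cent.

Net profit: BRL 6,981.31

Best loop BRL → NZD → KRW → BRL:
BRL 676,000.00 ÷ 3.3625 (buy NZD at ask) = NZD 201,040.89
NZD 201,040.89 ÷ 0.0011535 (buy KRW at ask) = KRW 174,287,726
KRW 174,287,726 × 0.0039187 (sell KRW at bid) = BRL 682,981.31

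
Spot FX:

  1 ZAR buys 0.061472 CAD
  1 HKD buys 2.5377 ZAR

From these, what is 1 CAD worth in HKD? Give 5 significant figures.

CAD/HKD = 6.4104

1 CAD ÷ 0.061472 = 16.2676 ZAR
16.2676 ZAR ÷ 2.5377 = 6.41036 HKD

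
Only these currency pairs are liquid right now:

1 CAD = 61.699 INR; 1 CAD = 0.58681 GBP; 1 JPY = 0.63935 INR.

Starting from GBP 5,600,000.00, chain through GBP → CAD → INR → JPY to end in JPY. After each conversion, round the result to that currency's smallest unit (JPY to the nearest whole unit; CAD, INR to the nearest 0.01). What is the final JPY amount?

JPY 920,937,116

GBP 5,600,000.00 ÷ 0.58681 = CAD 9,543,122.99
CAD 9,543,122.99 × 61.699 = INR 588,801,145.36
INR 588,801,145.36 ÷ 0.63935 = JPY 920,937,116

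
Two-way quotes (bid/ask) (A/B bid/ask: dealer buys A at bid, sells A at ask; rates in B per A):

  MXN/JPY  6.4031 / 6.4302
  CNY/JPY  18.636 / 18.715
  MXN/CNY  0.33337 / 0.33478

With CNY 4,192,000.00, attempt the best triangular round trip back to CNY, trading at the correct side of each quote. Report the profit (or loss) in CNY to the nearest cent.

Best loop CNY → MXN → JPY → CNY:
CNY 4,192,000.00 ÷ 0.33478 (buy MXN at ask) = MXN 12,521,656.01
MXN 12,521,656.01 × 6.4031 (sell MXN at bid) = JPY 80,177,416
JPY 80,177,416 ÷ 18.715 (buy CNY at ask) = CNY 4,284,125.87

Net profit: CNY 92,125.87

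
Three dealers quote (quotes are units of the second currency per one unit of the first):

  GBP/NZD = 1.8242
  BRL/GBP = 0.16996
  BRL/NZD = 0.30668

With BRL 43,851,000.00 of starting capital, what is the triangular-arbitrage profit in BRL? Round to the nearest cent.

Profit: BRL 480,581.11

Profitable loop is BRL → GBP → NZD → BRL:
BRL 43,851,000.00 × 0.16996 = GBP 7,452,915.96
GBP 7,452,915.96 × 1.8242 = NZD 13,595,609.29
NZD 13,595,609.29 ÷ 0.30668 = BRL 44,331,581.11
Profit = BRL 44,331,581.11 − BRL 43,851,000.00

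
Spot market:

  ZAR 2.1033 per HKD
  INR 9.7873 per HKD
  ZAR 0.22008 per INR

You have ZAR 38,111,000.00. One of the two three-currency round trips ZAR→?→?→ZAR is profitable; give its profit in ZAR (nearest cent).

Profitable loop is ZAR → HKD → INR → ZAR:
ZAR 38,111,000.00 ÷ 2.1033 = HKD 18,119,621.55
HKD 18,119,621.55 × 9.7873 = INR 177,342,171.97
INR 177,342,171.97 × 0.22008 = ZAR 39,029,465.21
Profit = ZAR 39,029,465.21 − ZAR 38,111,000.00

Profit: ZAR 918,465.21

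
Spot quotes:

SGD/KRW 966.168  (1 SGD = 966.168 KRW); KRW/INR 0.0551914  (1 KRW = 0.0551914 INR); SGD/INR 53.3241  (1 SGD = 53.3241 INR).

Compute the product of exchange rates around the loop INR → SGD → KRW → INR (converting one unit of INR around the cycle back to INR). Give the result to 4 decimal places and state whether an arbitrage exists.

1.0000 (no arbitrage)

Around INR → SGD → KRW → INR: 1 ÷ 53.3241 × 966.168 × 0.0551914 = 1.000001
Product ≈ 1 (deviation 0.000%, within rounding noise).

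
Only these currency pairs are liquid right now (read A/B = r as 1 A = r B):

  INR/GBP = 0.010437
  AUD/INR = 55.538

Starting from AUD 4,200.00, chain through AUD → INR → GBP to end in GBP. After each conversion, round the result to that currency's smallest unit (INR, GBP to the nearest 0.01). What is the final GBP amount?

AUD 4,200.00 × 55.538 = INR 233,259.60
INR 233,259.60 × 0.010437 = GBP 2,434.53

GBP 2,434.53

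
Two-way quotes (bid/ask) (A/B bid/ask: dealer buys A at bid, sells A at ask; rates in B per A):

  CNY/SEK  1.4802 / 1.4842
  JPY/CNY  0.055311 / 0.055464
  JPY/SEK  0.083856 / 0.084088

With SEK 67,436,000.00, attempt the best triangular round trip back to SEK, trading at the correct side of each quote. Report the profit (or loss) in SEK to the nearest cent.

Net profit: SEK 1,258,557.43

Best loop SEK → CNY → JPY → SEK:
SEK 67,436,000.00 ÷ 1.4842 (buy CNY at ask) = CNY 45,435,925.08
CNY 45,435,925.08 ÷ 0.055464 (buy JPY at ask) = JPY 819,196,688
JPY 819,196,688 × 0.083856 (sell JPY at bid) = SEK 68,694,557.43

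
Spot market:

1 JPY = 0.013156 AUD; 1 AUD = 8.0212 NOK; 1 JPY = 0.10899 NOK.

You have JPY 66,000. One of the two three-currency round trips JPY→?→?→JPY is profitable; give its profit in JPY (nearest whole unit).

Profitable loop is JPY → NOK → AUD → JPY:
JPY 66,000 × 0.10899 = NOK 7,193.34
NOK 7,193.34 ÷ 8.0212 = AUD 896.79
AUD 896.79 ÷ 0.013156 = JPY 68,166
Profit = JPY 68,166 − JPY 66,000

Profit: JPY 2,166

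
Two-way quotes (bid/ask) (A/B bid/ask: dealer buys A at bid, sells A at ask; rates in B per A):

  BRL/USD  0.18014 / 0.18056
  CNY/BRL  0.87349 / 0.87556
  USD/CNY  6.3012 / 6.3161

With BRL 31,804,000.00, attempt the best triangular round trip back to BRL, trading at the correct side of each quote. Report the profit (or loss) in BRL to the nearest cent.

Net profit: BRL 47,162.57

Best loop BRL → CNY → USD → BRL:
BRL 31,804,000.00 ÷ 0.87556 (buy CNY at ask) = CNY 36,324,181.10
CNY 36,324,181.10 ÷ 6.3161 (buy USD at ask) = USD 5,751,045.91
USD 5,751,045.91 ÷ 0.18056 (buy BRL at ask) = BRL 31,851,162.57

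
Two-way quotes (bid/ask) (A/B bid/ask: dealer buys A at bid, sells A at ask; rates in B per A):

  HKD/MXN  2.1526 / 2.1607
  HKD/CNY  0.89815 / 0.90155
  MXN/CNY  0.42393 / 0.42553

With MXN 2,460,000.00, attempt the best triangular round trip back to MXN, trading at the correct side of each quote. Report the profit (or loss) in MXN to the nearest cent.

Net profit: MXN 30,019.66

Best loop MXN → CNY → HKD → MXN:
MXN 2,460,000.00 × 0.42393 (sell MXN at bid) = CNY 1,042,867.80
CNY 1,042,867.80 ÷ 0.90155 (buy HKD at ask) = HKD 1,156,749.82
HKD 1,156,749.82 × 2.1526 (sell HKD at bid) = MXN 2,490,019.66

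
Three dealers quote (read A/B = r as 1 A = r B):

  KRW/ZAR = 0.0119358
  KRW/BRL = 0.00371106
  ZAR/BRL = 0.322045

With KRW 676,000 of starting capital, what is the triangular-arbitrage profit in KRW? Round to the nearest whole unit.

Profitable loop is KRW → ZAR → BRL → KRW:
KRW 676,000 × 0.0119358 = ZAR 8,068.60
ZAR 8,068.60 × 0.322045 = BRL 2,598.45
BRL 2,598.45 ÷ 0.00371106 = KRW 700,191
Profit = KRW 700,191 − KRW 676,000

Profit: KRW 24,191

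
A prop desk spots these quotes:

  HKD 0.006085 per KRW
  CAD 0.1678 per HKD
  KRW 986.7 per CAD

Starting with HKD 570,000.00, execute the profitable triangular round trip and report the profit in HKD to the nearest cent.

Profitable loop is HKD → CAD → KRW → HKD:
HKD 570,000.00 × 0.1678 = CAD 95,646.00
CAD 95,646.00 × 986.7 = KRW 94,373,908
KRW 94,373,908 × 0.006085 = HKD 574,265.23
Profit = HKD 574,265.23 − HKD 570,000.00

Profit: HKD 4,265.23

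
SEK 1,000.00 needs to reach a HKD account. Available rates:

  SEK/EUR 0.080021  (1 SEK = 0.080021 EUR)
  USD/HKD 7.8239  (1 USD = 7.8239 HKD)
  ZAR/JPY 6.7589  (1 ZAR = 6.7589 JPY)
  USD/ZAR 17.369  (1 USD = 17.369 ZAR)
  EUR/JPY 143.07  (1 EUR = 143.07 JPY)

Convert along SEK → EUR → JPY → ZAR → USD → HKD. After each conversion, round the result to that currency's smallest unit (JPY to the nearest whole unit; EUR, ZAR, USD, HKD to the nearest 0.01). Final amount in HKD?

SEK 1,000.00 × 0.080021 = EUR 80.02
EUR 80.02 × 143.07 = JPY 11,448
JPY 11,448 ÷ 6.7589 = ZAR 1,693.77
ZAR 1,693.77 ÷ 17.369 = USD 97.52
USD 97.52 × 7.8239 = HKD 762.99

HKD 762.99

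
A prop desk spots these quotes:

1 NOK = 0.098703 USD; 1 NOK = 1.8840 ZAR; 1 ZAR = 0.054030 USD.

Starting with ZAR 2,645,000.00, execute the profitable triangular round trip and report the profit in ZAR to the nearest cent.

Profitable loop is ZAR → USD → NOK → ZAR:
ZAR 2,645,000.00 × 0.054030 = USD 142,909.35
USD 142,909.35 ÷ 0.098703 = NOK 1,447,872.41
NOK 1,447,872.41 × 1.8840 = ZAR 2,727,791.61
Profit = ZAR 2,727,791.61 − ZAR 2,645,000.00

Profit: ZAR 82,791.61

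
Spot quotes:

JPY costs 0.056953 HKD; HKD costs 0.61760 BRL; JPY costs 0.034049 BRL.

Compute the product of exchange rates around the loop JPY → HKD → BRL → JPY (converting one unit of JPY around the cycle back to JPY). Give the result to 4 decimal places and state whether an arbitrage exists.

1.0330 (arbitrage exists)

Around JPY → HKD → BRL → JPY: 1 × 0.056953 × 0.61760 ÷ 0.034049 = 1.033046
Product > 1; profitable direction is JPY → HKD → BRL → JPY.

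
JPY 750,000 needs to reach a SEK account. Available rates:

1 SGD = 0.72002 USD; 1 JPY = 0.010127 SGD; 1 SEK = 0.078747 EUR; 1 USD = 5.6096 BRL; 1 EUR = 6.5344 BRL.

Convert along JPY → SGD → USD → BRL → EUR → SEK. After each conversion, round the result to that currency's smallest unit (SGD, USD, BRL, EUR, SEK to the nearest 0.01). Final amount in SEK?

SEK 59,618.14

JPY 750,000 × 0.010127 = SGD 7,595.25
SGD 7,595.25 × 0.72002 = USD 5,468.73
USD 5,468.73 × 5.6096 = BRL 30,677.39
BRL 30,677.39 ÷ 6.5344 = EUR 4,694.75
EUR 4,694.75 ÷ 0.078747 = SEK 59,618.14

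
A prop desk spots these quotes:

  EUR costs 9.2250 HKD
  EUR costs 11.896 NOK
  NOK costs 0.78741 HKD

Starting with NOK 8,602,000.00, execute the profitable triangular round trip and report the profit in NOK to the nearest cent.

Profit: NOK 132,437.57

Profitable loop is NOK → HKD → EUR → NOK:
NOK 8,602,000.00 × 0.78741 = HKD 6,773,300.82
HKD 6,773,300.82 ÷ 9.2250 = EUR 734,233.15
EUR 734,233.15 × 11.896 = NOK 8,734,437.57
Profit = NOK 8,734,437.57 − NOK 8,602,000.00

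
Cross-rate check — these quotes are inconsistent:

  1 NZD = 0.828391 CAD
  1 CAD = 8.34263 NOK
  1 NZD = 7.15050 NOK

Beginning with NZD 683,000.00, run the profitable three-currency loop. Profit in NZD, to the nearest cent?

Profit: NZD 23,673.43

Profitable loop is NZD → NOK → CAD → NZD:
NZD 683,000.00 × 7.15050 = NOK 4,883,791.50
NOK 4,883,791.50 ÷ 8.34263 = CAD 585,401.91
CAD 585,401.91 ÷ 0.828391 = NZD 706,673.43
Profit = NZD 706,673.43 − NZD 683,000.00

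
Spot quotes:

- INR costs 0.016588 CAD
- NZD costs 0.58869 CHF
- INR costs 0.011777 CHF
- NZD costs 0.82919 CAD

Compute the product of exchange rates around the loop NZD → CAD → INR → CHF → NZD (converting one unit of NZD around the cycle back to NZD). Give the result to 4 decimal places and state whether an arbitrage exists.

1.0000 (no arbitrage)

Around NZD → CAD → INR → CHF → NZD: 1 × 0.82919 ÷ 0.016588 × 0.011777 ÷ 0.58869 = 1.000019
Product ≈ 1 (deviation 0.002%, within rounding noise).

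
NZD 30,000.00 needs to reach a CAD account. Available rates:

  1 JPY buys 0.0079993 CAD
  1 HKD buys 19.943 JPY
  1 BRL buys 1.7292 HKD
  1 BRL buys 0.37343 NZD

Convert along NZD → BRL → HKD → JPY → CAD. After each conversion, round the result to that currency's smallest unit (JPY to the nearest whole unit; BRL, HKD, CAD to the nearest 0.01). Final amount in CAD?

NZD 30,000.00 ÷ 0.37343 = BRL 80,336.34
BRL 80,336.34 × 1.7292 = HKD 138,917.60
HKD 138,917.60 × 19.943 = JPY 2,770,434
JPY 2,770,434 × 0.0079993 = CAD 22,161.53

CAD 22,161.53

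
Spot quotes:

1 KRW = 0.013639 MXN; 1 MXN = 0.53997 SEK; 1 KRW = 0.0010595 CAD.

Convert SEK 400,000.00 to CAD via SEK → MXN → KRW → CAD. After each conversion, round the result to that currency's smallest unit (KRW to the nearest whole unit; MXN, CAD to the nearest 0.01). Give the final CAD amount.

CAD 57,545.16

SEK 400,000.00 ÷ 0.53997 = MXN 740,781.90
MXN 740,781.90 ÷ 0.013639 = KRW 54,313,505
KRW 54,313,505 × 0.0010595 = CAD 57,545.16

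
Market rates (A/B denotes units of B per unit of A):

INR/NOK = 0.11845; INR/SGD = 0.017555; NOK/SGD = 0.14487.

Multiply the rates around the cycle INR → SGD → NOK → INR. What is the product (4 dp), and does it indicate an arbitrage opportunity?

1.0230 (arbitrage exists)

Around INR → SGD → NOK → INR: 1 × 0.017555 ÷ 0.14487 ÷ 0.11845 = 1.023028
Product > 1; profitable direction is INR → SGD → NOK → INR.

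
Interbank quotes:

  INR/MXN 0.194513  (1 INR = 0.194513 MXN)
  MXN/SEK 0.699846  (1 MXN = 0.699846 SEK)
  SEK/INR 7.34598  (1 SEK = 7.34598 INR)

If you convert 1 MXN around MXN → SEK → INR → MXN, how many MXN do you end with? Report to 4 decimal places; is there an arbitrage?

Around MXN → SEK → INR → MXN: 1 × 0.699846 × 7.34598 × 0.194513 = 1.000002
Product ≈ 1 (deviation 0.000%, within rounding noise).

1.0000 (no arbitrage)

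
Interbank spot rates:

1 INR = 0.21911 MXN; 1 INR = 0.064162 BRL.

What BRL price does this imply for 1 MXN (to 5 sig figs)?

1 MXN ÷ 0.21911 = 4.56392 INR
4.56392 INR × 0.064162 = 0.29283 BRL

MXN/BRL = 0.29283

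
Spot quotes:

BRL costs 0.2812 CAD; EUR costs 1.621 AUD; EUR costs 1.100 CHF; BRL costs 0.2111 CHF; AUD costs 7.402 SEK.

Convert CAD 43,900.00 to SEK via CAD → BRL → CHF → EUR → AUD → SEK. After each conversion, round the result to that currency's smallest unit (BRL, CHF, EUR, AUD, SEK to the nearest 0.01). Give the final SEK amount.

SEK 359,481.68

CAD 43,900.00 ÷ 0.2812 = BRL 156,116.64
BRL 156,116.64 × 0.2111 = CHF 32,956.22
CHF 32,956.22 ÷ 1.100 = EUR 29,960.20
EUR 29,960.20 × 1.621 = AUD 48,565.48
AUD 48,565.48 × 7.402 = SEK 359,481.68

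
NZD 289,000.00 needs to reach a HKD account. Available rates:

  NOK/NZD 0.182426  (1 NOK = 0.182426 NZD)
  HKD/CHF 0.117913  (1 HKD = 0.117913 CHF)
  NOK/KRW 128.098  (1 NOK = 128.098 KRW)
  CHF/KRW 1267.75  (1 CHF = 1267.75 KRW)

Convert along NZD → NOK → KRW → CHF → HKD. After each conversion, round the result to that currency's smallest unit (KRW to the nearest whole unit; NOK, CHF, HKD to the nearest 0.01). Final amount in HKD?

NZD 289,000.00 ÷ 0.182426 = NOK 1,584,204.01
NOK 1,584,204.01 × 128.098 = KRW 202,933,365
KRW 202,933,365 ÷ 1267.75 = CHF 160,073.65
CHF 160,073.65 ÷ 0.117913 = HKD 1,357,557.27

HKD 1,357,557.27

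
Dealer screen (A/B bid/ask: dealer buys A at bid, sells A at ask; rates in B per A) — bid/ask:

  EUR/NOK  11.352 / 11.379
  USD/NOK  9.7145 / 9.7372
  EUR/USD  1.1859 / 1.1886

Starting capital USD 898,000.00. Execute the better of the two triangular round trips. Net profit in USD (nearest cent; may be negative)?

Net profit: USD 11,160.92

Best loop USD → NOK → EUR → USD:
USD 898,000.00 × 9.7145 (sell USD at bid) = NOK 8,723,621.00
NOK 8,723,621.00 ÷ 11.379 (buy EUR at ask) = EUR 766,642.15
EUR 766,642.15 × 1.1859 (sell EUR at bid) = USD 909,160.92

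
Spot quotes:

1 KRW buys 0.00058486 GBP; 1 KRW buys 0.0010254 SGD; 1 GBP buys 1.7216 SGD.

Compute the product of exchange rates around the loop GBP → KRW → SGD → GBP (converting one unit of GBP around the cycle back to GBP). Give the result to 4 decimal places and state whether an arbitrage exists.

1.0184 (arbitrage exists)

Around GBP → KRW → SGD → GBP: 1 ÷ 0.00058486 × 0.0010254 ÷ 1.7216 = 1.018378
Product > 1; profitable direction is GBP → KRW → SGD → GBP.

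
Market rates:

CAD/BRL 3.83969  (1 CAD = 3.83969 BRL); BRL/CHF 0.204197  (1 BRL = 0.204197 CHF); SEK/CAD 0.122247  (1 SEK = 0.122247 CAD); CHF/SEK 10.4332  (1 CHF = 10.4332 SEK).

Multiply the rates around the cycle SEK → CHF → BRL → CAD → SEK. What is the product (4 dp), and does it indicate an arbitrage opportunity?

1.0000 (no arbitrage)

Around SEK → CHF → BRL → CAD → SEK: 1 ÷ 10.4332 ÷ 0.204197 ÷ 3.83969 ÷ 0.122247 = 0.999997
Product ≈ 1 (deviation 0.000%, within rounding noise).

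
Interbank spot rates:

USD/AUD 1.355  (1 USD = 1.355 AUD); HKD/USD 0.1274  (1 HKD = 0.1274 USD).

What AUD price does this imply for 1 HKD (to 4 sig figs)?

1 HKD × 0.1274 = 0.1274 USD
0.1274 USD × 1.355 = 0.172627 AUD

HKD/AUD = 0.1726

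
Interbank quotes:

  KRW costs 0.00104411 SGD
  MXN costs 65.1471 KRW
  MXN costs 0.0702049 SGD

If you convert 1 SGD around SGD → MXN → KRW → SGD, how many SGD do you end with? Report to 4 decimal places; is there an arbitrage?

0.9689 (arbitrage exists)

Around SGD → MXN → KRW → SGD: 1 ÷ 0.0702049 × 65.1471 × 0.00104411 = 0.968889
Product < 1; profitable direction is SGD → KRW → MXN → SGD.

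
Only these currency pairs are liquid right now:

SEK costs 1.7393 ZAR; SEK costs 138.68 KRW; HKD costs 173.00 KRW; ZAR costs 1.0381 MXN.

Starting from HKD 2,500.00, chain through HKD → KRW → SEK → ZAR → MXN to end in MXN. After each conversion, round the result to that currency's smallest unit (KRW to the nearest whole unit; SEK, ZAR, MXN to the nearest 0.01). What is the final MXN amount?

HKD 2,500.00 × 173.00 = KRW 432,500
KRW 432,500 ÷ 138.68 = SEK 3,118.69
SEK 3,118.69 × 1.7393 = ZAR 5,424.34
ZAR 5,424.34 × 1.0381 = MXN 5,631.01

MXN 5,631.01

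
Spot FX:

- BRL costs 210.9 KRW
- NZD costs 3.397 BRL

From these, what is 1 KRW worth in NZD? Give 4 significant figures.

1 KRW ÷ 210.9 = 0.00474158 BRL
0.00474158 BRL ÷ 3.397 = 0.00139582 NZD

KRW/NZD = 0.001396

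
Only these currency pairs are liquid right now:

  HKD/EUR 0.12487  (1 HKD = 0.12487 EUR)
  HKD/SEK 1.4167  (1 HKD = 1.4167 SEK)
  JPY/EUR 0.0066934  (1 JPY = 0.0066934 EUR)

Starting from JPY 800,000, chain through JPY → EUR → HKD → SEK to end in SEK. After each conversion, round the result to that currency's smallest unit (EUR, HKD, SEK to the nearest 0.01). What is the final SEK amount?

SEK 60,751.44

JPY 800,000 × 0.0066934 = EUR 5,354.72
EUR 5,354.72 ÷ 0.12487 = HKD 42,882.36
HKD 42,882.36 × 1.4167 = SEK 60,751.44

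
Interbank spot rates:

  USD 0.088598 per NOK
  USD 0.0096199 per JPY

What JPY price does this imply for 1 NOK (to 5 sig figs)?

1 NOK × 0.088598 = 0.088598 USD
0.088598 USD ÷ 0.0096199 = 9.20987 JPY

NOK/JPY = 9.2099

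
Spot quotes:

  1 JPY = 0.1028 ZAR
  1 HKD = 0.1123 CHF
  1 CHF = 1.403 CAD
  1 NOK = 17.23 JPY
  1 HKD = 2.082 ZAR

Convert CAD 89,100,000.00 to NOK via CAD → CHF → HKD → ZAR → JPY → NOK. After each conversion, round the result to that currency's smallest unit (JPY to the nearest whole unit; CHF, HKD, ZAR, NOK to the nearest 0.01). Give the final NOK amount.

NOK 664,725,913.87

CAD 89,100,000.00 ÷ 1.403 = CHF 63,506,771.20
CHF 63,506,771.20 ÷ 0.1123 = HKD 565,509,983.97
HKD 565,509,983.97 × 2.082 = ZAR 1,177,391,786.63
ZAR 1,177,391,786.63 ÷ 0.1028 = JPY 11,453,227,496
JPY 11,453,227,496 ÷ 17.23 = NOK 664,725,913.87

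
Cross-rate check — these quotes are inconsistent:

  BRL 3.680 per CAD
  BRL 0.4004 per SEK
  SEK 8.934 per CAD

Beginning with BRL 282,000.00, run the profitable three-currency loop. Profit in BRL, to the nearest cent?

Profit: BRL 8,106.13

Profitable loop is BRL → SEK → CAD → BRL:
BRL 282,000.00 ÷ 0.4004 = SEK 704,295.70
SEK 704,295.70 ÷ 8.934 = CAD 78,833.19
CAD 78,833.19 × 3.680 = BRL 290,106.13
Profit = BRL 290,106.13 − BRL 282,000.00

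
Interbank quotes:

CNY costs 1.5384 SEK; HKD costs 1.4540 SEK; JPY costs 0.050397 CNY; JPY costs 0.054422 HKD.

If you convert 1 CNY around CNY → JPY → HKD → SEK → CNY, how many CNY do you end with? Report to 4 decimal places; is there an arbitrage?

Around CNY → JPY → HKD → SEK → CNY: 1 ÷ 0.050397 × 0.054422 × 1.4540 ÷ 1.5384 = 1.020622
Product > 1; profitable direction is CNY → JPY → HKD → SEK → CNY.

1.0206 (arbitrage exists)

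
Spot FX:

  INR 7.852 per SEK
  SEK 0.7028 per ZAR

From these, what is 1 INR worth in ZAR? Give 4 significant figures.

1 INR ÷ 7.852 = 0.127356 SEK
0.127356 SEK ÷ 0.7028 = 0.181212 ZAR

INR/ZAR = 0.1812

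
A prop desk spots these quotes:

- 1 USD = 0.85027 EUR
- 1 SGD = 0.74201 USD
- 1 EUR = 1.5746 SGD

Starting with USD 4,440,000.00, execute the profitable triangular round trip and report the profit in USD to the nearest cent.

Profitable loop is USD → SGD → EUR → USD:
USD 4,440,000.00 ÷ 0.74201 = SGD 5,983,746.85
SGD 5,983,746.85 ÷ 1.5746 = EUR 3,800,169.47
EUR 3,800,169.47 ÷ 0.85027 = USD 4,469,367.93
Profit = USD 4,469,367.93 − USD 4,440,000.00

Profit: USD 29,367.93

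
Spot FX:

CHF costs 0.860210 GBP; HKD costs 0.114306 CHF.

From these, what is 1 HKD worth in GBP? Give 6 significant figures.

HKD/GBP = 0.0983272

1 HKD × 0.114306 = 0.114306 CHF
0.114306 CHF × 0.860210 = 0.0983272 GBP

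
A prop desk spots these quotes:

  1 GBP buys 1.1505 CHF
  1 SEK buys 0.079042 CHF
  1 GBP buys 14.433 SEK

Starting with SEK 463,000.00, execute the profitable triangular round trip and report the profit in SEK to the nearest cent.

Profitable loop is SEK → GBP → CHF → SEK:
SEK 463,000.00 ÷ 14.433 = GBP 32,079.26
GBP 32,079.26 × 1.1505 = CHF 36,907.19
CHF 36,907.19 ÷ 0.079042 = SEK 466,931.40
Profit = SEK 466,931.40 − SEK 463,000.00

Profit: SEK 3,931.40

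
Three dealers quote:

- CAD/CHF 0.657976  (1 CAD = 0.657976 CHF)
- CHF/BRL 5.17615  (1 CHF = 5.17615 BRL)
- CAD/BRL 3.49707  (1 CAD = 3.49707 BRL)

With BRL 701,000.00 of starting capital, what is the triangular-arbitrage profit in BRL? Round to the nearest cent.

Profit: BRL 18,789.38

Profitable loop is BRL → CHF → CAD → BRL:
BRL 701,000.00 ÷ 5.17615 = CHF 135,428.84
CHF 135,428.84 ÷ 0.657976 = CAD 205,826.42
CAD 205,826.42 × 3.49707 = BRL 719,789.38
Profit = BRL 719,789.38 − BRL 701,000.00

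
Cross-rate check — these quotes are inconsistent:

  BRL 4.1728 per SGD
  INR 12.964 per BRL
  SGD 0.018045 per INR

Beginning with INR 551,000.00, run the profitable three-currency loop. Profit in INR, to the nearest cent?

Profit: INR 13,453.44

Profitable loop is INR → BRL → SGD → INR:
INR 551,000.00 ÷ 12.964 = BRL 42,502.31
BRL 42,502.31 ÷ 4.1728 = SGD 10,185.56
SGD 10,185.56 ÷ 0.018045 = INR 564,453.44
Profit = INR 564,453.44 − INR 551,000.00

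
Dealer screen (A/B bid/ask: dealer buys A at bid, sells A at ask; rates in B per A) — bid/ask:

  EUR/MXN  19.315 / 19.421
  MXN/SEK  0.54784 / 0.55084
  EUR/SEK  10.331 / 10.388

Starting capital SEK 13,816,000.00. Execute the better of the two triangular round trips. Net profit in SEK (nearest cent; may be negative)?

Best loop SEK → EUR → MXN → SEK:
SEK 13,816,000.00 ÷ 10.388 (buy EUR at ask) = EUR 1,329,996.15
EUR 1,329,996.15 × 19.315 (sell EUR at bid) = MXN 25,688,875.63
MXN 25,688,875.63 × 0.54784 (sell MXN at bid) = SEK 14,073,393.62

Net profit: SEK 257,393.62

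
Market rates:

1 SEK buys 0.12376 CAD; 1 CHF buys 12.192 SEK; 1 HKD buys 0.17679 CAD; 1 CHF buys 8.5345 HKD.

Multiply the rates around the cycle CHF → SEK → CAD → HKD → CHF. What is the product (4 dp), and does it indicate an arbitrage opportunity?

1.0000 (no arbitrage)

Around CHF → SEK → CAD → HKD → CHF: 1 × 12.192 × 0.12376 ÷ 0.17679 ÷ 8.5345 = 1.000045
Product ≈ 1 (deviation 0.004%, within rounding noise).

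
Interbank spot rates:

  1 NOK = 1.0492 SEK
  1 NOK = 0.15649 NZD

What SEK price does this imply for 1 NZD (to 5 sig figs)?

1 NZD ÷ 0.15649 = 6.39018 NOK
6.39018 NOK × 1.0492 = 6.70458 SEK

NZD/SEK = 6.7046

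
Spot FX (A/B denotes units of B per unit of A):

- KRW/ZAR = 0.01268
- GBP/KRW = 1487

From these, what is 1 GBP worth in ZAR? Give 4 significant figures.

1 GBP × 1487 = 1487 KRW
1487 KRW × 0.01268 = 18.8552 ZAR

GBP/ZAR = 18.86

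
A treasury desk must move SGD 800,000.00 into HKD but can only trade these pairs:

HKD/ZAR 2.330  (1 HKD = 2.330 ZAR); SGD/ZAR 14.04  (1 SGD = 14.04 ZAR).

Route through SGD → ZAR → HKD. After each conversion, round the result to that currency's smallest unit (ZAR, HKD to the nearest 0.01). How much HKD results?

SGD 800,000.00 × 14.04 = ZAR 11,232,000.00
ZAR 11,232,000.00 ÷ 2.330 = HKD 4,820,600.86

HKD 4,820,600.86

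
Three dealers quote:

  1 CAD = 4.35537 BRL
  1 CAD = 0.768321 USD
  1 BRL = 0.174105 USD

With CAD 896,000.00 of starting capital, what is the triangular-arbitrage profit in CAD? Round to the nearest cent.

Profitable loop is CAD → USD → BRL → CAD:
CAD 896,000.00 × 0.768321 = USD 688,415.62
USD 688,415.62 ÷ 0.174105 = BRL 3,954,025.54
BRL 3,954,025.54 ÷ 4.35537 = CAD 907,850.66
Profit = CAD 907,850.66 − CAD 896,000.00

Profit: CAD 11,850.66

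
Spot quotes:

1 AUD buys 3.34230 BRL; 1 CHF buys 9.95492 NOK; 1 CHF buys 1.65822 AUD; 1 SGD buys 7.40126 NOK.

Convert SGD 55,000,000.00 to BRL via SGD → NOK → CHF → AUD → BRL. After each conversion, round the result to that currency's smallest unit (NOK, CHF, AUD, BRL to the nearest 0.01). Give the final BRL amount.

SGD 55,000,000.00 × 7.40126 = NOK 407,069,300.00
NOK 407,069,300.00 ÷ 9.95492 = CHF 40,891,267.84
CHF 40,891,267.84 × 1.65822 = AUD 67,806,718.16
AUD 67,806,718.16 × 3.34230 = BRL 226,630,394.11

BRL 226,630,394.11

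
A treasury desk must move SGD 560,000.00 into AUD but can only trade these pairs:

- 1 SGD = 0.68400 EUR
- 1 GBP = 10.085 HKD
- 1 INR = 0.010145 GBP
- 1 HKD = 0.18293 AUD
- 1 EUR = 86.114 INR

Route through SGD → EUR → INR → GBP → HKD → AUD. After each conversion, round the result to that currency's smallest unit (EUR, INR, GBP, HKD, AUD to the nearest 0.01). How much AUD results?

AUD 617,349.05

SGD 560,000.00 × 0.68400 = EUR 383,040.00
EUR 383,040.00 × 86.114 = INR 32,985,106.56
INR 32,985,106.56 × 0.010145 = GBP 334,633.91
GBP 334,633.91 × 10.085 = HKD 3,374,782.98
HKD 3,374,782.98 × 0.18293 = AUD 617,349.05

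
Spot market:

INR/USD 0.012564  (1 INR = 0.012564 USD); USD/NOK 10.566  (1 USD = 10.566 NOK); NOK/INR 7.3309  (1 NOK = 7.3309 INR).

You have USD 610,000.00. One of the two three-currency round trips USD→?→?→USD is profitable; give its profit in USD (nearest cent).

Profit: USD 16,807.24

Profitable loop is USD → INR → NOK → USD:
USD 610,000.00 ÷ 0.012564 = INR 48,551,416.75
INR 48,551,416.75 ÷ 7.3309 = NOK 6,622,845.32
NOK 6,622,845.32 ÷ 10.566 = USD 626,807.24
Profit = USD 626,807.24 − USD 610,000.00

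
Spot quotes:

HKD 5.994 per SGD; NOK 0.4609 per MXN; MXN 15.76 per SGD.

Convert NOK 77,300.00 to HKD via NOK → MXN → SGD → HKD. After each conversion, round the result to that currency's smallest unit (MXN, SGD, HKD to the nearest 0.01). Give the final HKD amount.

NOK 77,300.00 ÷ 0.4609 = MXN 167,715.34
MXN 167,715.34 ÷ 15.76 = SGD 10,641.84
SGD 10,641.84 × 5.994 = HKD 63,787.19

HKD 63,787.19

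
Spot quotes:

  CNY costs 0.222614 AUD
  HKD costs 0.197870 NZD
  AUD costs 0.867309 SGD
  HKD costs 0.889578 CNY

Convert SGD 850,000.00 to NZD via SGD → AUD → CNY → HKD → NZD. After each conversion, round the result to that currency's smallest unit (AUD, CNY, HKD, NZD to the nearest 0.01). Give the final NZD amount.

SGD 850,000.00 ÷ 0.867309 = AUD 980,042.87
AUD 980,042.87 ÷ 0.222614 = CNY 4,402,431.43
CNY 4,402,431.43 ÷ 0.889578 = HKD 4,948,898.73
HKD 4,948,898.73 × 0.197870 = NZD 979,238.59

NZD 979,238.59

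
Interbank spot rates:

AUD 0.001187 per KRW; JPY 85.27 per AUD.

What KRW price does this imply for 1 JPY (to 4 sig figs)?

JPY/KRW = 9.880

1 JPY ÷ 85.27 = 0.0117275 AUD
0.0117275 AUD ÷ 0.001187 = 9.87991 KRW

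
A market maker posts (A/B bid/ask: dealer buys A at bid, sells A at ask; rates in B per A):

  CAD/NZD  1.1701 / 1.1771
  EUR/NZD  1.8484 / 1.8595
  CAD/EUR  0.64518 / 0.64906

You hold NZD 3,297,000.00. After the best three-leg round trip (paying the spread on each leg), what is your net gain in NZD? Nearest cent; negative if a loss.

Best loop NZD → CAD → EUR → NZD:
NZD 3,297,000.00 ÷ 1.1771 (buy CAD at ask) = CAD 2,800,951.49
CAD 2,800,951.49 × 0.64518 (sell CAD at bid) = EUR 1,807,117.88
EUR 1,807,117.88 × 1.8484 (sell EUR at bid) = NZD 3,340,276.69

Net profit: NZD 43,276.69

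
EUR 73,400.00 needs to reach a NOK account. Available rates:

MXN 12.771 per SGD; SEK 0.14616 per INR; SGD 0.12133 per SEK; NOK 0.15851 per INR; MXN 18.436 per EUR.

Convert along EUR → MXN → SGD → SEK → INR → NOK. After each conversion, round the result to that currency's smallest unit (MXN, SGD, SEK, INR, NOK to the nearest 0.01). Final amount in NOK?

NOK 947,104.25

EUR 73,400.00 × 18.436 = MXN 1,353,202.40
MXN 1,353,202.40 ÷ 12.771 = SGD 105,959.00
SGD 105,959.00 ÷ 0.12133 = SEK 873,312.45
SEK 873,312.45 ÷ 0.14616 = INR 5,975,044.13
INR 5,975,044.13 × 0.15851 = NOK 947,104.25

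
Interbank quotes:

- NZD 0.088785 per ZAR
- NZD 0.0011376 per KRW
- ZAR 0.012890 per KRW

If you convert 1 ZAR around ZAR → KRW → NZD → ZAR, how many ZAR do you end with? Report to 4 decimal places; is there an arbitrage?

Around ZAR → KRW → NZD → ZAR: 1 ÷ 0.012890 × 0.0011376 ÷ 0.088785 = 0.994024
Product < 1; profitable direction is ZAR → NZD → KRW → ZAR.

0.9940 (arbitrage exists)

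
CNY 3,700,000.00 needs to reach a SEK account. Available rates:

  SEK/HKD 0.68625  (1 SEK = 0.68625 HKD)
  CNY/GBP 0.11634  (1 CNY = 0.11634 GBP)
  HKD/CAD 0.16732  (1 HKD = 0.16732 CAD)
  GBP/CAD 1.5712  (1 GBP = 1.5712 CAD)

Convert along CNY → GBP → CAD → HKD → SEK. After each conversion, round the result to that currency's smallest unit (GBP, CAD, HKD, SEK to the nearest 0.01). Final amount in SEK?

SEK 5,890,227.12

CNY 3,700,000.00 × 0.11634 = GBP 430,458.00
GBP 430,458.00 × 1.5712 = CAD 676,335.61
CAD 676,335.61 ÷ 0.16732 = HKD 4,042,168.36
HKD 4,042,168.36 ÷ 0.68625 = SEK 5,890,227.12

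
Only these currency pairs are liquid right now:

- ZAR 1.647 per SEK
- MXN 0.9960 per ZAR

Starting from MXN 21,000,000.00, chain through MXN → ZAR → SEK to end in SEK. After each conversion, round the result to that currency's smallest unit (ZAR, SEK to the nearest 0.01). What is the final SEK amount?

SEK 12,801,662.02

MXN 21,000,000.00 ÷ 0.9960 = ZAR 21,084,337.35
ZAR 21,084,337.35 ÷ 1.647 = SEK 12,801,662.02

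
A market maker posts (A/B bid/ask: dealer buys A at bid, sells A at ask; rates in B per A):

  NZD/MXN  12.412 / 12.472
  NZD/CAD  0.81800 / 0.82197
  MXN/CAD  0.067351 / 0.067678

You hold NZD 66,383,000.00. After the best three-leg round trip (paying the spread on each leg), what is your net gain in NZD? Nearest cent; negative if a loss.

Net profit: NZD 1,129,893.79

Best loop NZD → MXN → CAD → NZD:
NZD 66,383,000.00 × 12.412 (sell NZD at bid) = MXN 823,945,796.00
MXN 823,945,796.00 × 0.067351 (sell MXN at bid) = CAD 55,493,573.31
CAD 55,493,573.31 ÷ 0.82197 (buy NZD at ask) = NZD 67,512,893.79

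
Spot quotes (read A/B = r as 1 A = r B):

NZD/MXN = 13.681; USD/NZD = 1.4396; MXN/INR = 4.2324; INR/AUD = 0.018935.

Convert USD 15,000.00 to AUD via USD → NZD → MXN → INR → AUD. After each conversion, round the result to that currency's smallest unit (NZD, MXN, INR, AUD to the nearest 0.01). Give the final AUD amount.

USD 15,000.00 × 1.4396 = NZD 21,594.00
NZD 21,594.00 × 13.681 = MXN 295,427.51
MXN 295,427.51 × 4.2324 = INR 1,250,367.39
INR 1,250,367.39 × 0.018935 = AUD 23,675.71

AUD 23,675.71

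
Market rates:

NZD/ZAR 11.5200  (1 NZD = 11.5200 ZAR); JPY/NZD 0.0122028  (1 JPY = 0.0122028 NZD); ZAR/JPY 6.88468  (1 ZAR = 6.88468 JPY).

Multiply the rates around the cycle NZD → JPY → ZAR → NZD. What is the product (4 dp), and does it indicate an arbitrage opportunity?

Around NZD → JPY → ZAR → NZD: 1 ÷ 0.0122028 ÷ 6.88468 ÷ 11.5200 = 1.033247
Product > 1; profitable direction is NZD → JPY → ZAR → NZD.

1.0332 (arbitrage exists)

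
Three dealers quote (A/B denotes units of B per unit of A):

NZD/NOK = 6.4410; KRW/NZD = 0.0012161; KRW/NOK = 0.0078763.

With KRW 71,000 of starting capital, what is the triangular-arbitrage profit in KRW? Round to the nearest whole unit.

Profitable loop is KRW → NOK → NZD → KRW:
KRW 71,000 × 0.0078763 = NOK 559.22
NOK 559.22 ÷ 6.4410 = NZD 86.82
NZD 86.82 ÷ 0.0012161 = KRW 71,393
Profit = KRW 71,393 − KRW 71,000

Profit: KRW 393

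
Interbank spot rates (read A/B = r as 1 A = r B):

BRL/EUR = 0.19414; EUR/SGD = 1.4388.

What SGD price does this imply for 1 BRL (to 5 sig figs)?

BRL/SGD = 0.27933

1 BRL × 0.19414 = 0.19414 EUR
0.19414 EUR × 1.4388 = 0.279329 SGD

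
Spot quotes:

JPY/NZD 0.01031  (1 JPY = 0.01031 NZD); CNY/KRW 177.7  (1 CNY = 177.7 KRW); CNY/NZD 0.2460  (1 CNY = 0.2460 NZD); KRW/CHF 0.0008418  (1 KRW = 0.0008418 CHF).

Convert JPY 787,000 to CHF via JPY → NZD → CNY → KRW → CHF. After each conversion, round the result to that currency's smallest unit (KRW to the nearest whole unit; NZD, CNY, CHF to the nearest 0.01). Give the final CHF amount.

CHF 4,933.95

JPY 787,000 × 0.01031 = NZD 8,113.97
NZD 8,113.97 ÷ 0.2460 = CNY 32,983.62
CNY 32,983.62 × 177.7 = KRW 5,861,189
KRW 5,861,189 × 0.0008418 = CHF 4,933.95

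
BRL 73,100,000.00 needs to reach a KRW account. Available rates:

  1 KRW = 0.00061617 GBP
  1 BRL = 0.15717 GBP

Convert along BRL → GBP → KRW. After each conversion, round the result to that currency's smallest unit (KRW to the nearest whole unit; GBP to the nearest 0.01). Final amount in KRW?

KRW 18,646,034,374

BRL 73,100,000.00 × 0.15717 = GBP 11,489,127.00
GBP 11,489,127.00 ÷ 0.00061617 = KRW 18,646,034,374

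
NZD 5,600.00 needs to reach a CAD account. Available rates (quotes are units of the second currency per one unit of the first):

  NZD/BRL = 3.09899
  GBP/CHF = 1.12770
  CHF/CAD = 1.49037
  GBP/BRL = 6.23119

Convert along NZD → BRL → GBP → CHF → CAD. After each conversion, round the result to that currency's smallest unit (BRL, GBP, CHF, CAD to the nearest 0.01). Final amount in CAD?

CAD 4,680.85

NZD 5,600.00 × 3.09899 = BRL 17,354.34
BRL 17,354.34 ÷ 6.23119 = GBP 2,785.08
GBP 2,785.08 × 1.12770 = CHF 3,140.73
CHF 3,140.73 × 1.49037 = CAD 4,680.85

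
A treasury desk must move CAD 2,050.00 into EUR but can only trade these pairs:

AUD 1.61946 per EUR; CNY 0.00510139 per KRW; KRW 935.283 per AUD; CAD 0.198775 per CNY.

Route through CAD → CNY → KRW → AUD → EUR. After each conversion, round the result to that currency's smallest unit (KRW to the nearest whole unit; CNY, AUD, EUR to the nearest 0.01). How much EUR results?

CAD 2,050.00 ÷ 0.198775 = CNY 10,313.17
CNY 10,313.17 ÷ 0.00510139 = KRW 2,021,639
KRW 2,021,639 ÷ 935.283 = AUD 2,161.53
AUD 2,161.53 ÷ 1.61946 = EUR 1,334.72

EUR 1,334.72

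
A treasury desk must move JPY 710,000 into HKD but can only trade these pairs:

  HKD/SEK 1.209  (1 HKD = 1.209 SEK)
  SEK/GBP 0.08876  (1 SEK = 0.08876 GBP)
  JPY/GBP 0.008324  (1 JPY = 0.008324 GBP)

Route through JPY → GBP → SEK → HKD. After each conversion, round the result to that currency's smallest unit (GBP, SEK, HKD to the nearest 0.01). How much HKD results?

JPY 710,000 × 0.008324 = GBP 5,910.04
GBP 5,910.04 ÷ 0.08876 = SEK 66,584.50
SEK 66,584.50 ÷ 1.209 = HKD 55,074.03

HKD 55,074.03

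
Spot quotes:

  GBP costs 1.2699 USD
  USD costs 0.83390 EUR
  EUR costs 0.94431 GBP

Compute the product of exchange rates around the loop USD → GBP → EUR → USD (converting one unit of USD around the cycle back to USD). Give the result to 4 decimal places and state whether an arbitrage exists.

1.0000 (no arbitrage)

Around USD → GBP → EUR → USD: 1 ÷ 1.2699 ÷ 0.94431 ÷ 0.83390 = 1.000004
Product ≈ 1 (deviation 0.000%, within rounding noise).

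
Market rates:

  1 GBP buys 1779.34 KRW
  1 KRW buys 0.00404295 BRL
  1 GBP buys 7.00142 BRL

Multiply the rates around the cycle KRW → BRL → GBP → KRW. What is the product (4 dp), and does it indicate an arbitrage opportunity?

Around KRW → BRL → GBP → KRW: 1 × 0.00404295 ÷ 7.00142 × 1779.34 = 1.027475
Product > 1; profitable direction is KRW → BRL → GBP → KRW.

1.0275 (arbitrage exists)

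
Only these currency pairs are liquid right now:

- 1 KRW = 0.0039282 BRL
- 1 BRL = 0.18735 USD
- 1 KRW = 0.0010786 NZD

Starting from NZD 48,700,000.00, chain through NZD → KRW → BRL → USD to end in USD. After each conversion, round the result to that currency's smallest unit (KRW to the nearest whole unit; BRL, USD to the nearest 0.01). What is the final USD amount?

USD 33,228,890.00

NZD 48,700,000.00 ÷ 0.0010786 = KRW 45,151,121,825
KRW 45,151,121,825 × 0.0039282 = BRL 177,362,636.75
BRL 177,362,636.75 × 0.18735 = USD 33,228,890.00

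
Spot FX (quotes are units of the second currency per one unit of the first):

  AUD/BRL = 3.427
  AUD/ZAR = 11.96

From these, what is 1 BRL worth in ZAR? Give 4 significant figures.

BRL/ZAR = 3.490

1 BRL ÷ 3.427 = 0.2918 AUD
0.2918 AUD × 11.96 = 3.48993 ZAR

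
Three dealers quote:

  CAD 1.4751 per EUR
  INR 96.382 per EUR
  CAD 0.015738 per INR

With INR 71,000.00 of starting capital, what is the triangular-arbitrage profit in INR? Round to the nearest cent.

Profit: INR 2,010.00

Profitable loop is INR → CAD → EUR → INR:
INR 71,000.00 × 0.015738 = CAD 1,117.40
CAD 1,117.40 ÷ 1.4751 = EUR 757.51
EUR 757.51 × 96.382 = INR 73,010.00
Profit = INR 73,010.00 − INR 71,000.00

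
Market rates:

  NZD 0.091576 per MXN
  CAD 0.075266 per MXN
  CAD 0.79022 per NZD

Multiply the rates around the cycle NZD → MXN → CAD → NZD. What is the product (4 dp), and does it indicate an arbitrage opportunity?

Around NZD → MXN → CAD → NZD: 1 ÷ 0.091576 × 0.075266 ÷ 0.79022 = 1.040086
Product > 1; profitable direction is NZD → MXN → CAD → NZD.

1.0401 (arbitrage exists)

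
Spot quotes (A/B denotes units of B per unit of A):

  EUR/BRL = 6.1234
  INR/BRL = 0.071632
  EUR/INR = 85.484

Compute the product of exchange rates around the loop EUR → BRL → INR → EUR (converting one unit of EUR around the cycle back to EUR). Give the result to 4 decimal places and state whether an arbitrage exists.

1.0000 (no arbitrage)

Around EUR → BRL → INR → EUR: 1 × 6.1234 ÷ 0.071632 ÷ 85.484 = 1.000002
Product ≈ 1 (deviation 0.000%, within rounding noise).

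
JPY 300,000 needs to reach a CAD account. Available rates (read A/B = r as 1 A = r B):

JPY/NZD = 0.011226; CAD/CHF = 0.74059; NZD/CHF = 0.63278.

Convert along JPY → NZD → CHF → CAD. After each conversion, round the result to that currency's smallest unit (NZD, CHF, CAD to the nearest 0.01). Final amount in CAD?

JPY 300,000 × 0.011226 = NZD 3,367.80
NZD 3,367.80 × 0.63278 = CHF 2,131.08
CHF 2,131.08 ÷ 0.74059 = CAD 2,877.54

CAD 2,877.54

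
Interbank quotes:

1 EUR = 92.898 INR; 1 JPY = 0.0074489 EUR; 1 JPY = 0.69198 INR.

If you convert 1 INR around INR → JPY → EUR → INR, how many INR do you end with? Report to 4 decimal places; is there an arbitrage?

Around INR → JPY → EUR → INR: 1 ÷ 0.69198 × 0.0074489 × 92.898 = 1.000011
Product ≈ 1 (deviation 0.001%, within rounding noise).

1.0000 (no arbitrage)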